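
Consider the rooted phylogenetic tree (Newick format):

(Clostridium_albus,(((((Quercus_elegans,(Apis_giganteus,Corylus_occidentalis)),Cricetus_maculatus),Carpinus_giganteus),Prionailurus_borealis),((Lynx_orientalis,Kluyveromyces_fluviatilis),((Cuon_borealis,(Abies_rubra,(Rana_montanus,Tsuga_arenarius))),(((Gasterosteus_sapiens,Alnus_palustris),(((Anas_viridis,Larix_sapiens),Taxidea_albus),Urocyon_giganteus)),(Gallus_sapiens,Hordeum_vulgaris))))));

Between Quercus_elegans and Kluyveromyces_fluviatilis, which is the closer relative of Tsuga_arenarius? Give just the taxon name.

The MRCA of Tsuga_arenarius and Kluyveromyces_fluviatilis subtends ((Lynx_orientalis,Kluyveromyces_fluviatilis),((Cuon_borealis,(Abies_rubra,(Rana_montanus,Tsuga_arenarius))),(((Gasterosteus_sapiens,Alnus_palustris),(((Anas_viridis,Larix_sapiens),Taxidea_albus),Urocyon_giganteus)),(Gallus_sapiens,Hordeum_vulgaris)))) (14 taxa).
The MRCA of Tsuga_arenarius and Quercus_elegans subtends (((((Quercus_elegans,(Apis_giganteus,Corylus_occidentalis)),Cricetus_maculatus),Carpinus_giganteus),Prionailurus_borealis),((Lynx_orientalis,Kluyveromyces_fluviatilis),((Cuon_borealis,(Abies_rubra,(Rana_montanus,Tsuga_arenarius))),(((Gasterosteus_sapiens,Alnus_palustris),(((Anas_viridis,Larix_sapiens),Taxidea_albus),Urocyon_giganteus)),(Gallus_sapiens,Hordeum_vulgaris))))) (20 taxa).
The first is nested inside the second, so Tsuga_arenarius shares a more recent common ancestor with Kluyveromyces_fluviatilis.

Kluyveromyces_fluviatilis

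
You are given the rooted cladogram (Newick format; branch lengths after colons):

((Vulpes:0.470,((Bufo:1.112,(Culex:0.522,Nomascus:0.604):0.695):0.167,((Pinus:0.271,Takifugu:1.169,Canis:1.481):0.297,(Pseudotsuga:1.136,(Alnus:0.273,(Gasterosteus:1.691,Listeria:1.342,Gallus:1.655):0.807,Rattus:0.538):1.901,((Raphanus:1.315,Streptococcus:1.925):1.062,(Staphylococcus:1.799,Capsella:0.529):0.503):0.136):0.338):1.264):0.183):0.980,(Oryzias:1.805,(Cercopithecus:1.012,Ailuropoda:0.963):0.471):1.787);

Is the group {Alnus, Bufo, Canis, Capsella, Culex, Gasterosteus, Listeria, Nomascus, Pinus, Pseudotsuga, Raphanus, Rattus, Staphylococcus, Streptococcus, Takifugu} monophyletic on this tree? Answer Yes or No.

No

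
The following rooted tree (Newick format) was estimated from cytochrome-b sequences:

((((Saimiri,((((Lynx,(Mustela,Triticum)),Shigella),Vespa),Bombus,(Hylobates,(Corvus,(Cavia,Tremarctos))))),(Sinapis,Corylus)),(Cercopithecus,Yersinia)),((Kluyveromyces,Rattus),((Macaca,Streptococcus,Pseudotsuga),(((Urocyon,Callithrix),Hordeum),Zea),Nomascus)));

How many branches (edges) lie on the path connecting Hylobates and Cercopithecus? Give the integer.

7

The MRCA of Hylobates and Cercopithecus is the node subtending (((Saimiri,((((Lynx,(Mustela,Triticum)),Shigella),Vespa),Bombus,(Hylobates,(Corvus,(Cavia,Tremarctos))))),(Sinapis,Corylus)),(Cercopithecus,Yersinia)).
From Hylobates up to that node: 5 branches. From Cercopithecus up to the same node: 2 branches. Total: 5 + 2 = 7.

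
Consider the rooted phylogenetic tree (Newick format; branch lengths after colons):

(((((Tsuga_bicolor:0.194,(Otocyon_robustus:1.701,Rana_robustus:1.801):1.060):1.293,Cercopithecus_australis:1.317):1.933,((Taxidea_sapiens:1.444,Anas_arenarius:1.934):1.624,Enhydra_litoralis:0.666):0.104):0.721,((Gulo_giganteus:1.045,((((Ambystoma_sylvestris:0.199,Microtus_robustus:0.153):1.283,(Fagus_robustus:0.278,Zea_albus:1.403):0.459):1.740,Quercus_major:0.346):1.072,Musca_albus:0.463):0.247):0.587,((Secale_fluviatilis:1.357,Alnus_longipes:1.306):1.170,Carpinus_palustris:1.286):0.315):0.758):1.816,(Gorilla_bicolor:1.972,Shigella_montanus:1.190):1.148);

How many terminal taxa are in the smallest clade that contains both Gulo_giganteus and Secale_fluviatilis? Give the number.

10

The MRCA of Gulo_giganteus and Secale_fluviatilis is the node subtending ((Gulo_giganteus,((((Ambystoma_sylvestris,Microtus_robustus),(Fagus_robustus,Zea_albus)),Quercus_major),Musca_albus)),((Secale_fluviatilis,Alnus_longipes),Carpinus_palustris)).
That clade contains 10 terminal taxa: Alnus_longipes, Ambystoma_sylvestris, Carpinus_palustris, Fagus_robustus, Gulo_giganteus, Microtus_robustus, Musca_albus, Quercus_major, Secale_fluviatilis, Zea_albus.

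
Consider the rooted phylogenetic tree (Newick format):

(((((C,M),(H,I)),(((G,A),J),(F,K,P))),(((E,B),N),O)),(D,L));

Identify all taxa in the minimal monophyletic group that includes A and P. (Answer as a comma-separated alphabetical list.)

Tracing A: it sits inside (G,A).
Tracing P: it sits inside (F,K,P).
The smallest clade enclosing both is (((G,A),J),(F,K,P)); the answer is its 6 terminal taxa in alphabetical order.

A, F, G, J, K, P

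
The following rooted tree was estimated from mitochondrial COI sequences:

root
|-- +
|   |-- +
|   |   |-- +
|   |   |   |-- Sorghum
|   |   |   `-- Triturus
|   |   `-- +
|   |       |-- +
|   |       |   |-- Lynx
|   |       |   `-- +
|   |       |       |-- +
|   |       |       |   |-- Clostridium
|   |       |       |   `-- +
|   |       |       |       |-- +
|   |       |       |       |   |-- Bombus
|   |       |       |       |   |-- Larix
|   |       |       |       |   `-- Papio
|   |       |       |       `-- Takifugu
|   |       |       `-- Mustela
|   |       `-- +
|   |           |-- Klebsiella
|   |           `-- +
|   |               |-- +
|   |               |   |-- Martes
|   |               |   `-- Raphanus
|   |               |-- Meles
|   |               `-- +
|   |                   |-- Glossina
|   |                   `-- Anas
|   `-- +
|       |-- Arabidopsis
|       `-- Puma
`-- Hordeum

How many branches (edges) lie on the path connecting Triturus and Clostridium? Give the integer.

The MRCA of Triturus and Clostridium is the node subtending ((Sorghum,Triturus),((Lynx,((Clostridium,((Bombus,Larix,Papio),Takifugu)),Mustela)),(Klebsiella,((Martes,Raphanus),Meles,(Glossina,Anas))))).
From Triturus up to that node: 2 branches. From Clostridium up to the same node: 5 branches. Total: 2 + 5 = 7.

7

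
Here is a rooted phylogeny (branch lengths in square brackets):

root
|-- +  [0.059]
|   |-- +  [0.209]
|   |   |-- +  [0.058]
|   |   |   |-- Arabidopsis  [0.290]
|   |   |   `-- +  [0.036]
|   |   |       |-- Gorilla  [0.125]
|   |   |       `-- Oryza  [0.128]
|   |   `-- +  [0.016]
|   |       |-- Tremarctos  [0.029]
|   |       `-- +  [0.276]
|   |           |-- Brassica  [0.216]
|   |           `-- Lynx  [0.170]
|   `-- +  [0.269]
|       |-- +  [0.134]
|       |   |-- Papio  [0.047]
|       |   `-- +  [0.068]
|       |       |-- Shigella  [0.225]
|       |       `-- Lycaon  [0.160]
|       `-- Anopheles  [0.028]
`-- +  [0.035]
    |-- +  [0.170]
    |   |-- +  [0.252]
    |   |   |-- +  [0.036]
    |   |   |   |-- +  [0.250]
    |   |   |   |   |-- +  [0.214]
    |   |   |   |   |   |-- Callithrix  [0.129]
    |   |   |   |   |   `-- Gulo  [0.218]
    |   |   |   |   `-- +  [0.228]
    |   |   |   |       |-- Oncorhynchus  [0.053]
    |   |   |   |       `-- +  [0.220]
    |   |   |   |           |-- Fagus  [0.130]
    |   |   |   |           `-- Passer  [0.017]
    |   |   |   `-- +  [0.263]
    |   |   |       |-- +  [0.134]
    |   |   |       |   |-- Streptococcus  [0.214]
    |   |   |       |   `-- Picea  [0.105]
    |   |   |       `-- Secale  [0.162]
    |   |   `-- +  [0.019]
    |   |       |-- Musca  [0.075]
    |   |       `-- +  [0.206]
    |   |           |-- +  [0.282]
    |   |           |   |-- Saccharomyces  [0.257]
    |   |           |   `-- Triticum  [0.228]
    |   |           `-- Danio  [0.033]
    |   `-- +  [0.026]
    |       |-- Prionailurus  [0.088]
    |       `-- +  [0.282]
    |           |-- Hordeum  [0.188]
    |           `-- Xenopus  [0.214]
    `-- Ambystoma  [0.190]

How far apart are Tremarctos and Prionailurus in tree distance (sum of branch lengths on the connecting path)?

0.632

The path runs Tremarctos → … → MRCA → … → Prionailurus; the MRCA is the root of the tree.
Branch lengths along that path: 0.029 + 0.016 + 0.209 + 0.059 + 0.035 + 0.170 + 0.026 + 0.088 = 0.632.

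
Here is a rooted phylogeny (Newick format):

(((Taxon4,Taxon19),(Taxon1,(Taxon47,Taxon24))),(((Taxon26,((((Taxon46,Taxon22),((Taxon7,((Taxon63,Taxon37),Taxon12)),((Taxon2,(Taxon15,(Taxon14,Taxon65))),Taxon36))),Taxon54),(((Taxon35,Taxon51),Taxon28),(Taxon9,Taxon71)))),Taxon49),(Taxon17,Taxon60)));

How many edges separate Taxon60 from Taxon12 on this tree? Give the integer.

The MRCA of Taxon60 and Taxon12 is the node subtending (((Taxon26,((((Taxon46,Taxon22),((Taxon7,((Taxon63,Taxon37),Taxon12)),((Taxon2,(Taxon15,(Taxon14,Taxon65))),Taxon36))),Taxon54),(((Taxon35,Taxon51),Taxon28),(Taxon9,Taxon71)))),Taxon49),(Taxon17,Taxon60)).
From Taxon60 up to that node: 2 branches. From Taxon12 up to the same node: 9 branches. Total: 2 + 9 = 11.

11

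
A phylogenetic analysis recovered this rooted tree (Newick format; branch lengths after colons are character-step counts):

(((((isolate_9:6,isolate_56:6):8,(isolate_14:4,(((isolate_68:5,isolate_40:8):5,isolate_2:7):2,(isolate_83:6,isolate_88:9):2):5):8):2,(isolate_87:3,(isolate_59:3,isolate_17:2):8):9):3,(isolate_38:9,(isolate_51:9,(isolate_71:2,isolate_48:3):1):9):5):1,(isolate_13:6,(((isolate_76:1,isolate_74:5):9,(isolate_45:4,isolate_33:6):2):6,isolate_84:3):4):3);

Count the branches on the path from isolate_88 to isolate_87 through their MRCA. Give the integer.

The MRCA of isolate_88 and isolate_87 is the node subtending (((isolate_9,isolate_56),(isolate_14,(((isolate_68,isolate_40),isolate_2),(isolate_83,isolate_88)))),(isolate_87,(isolate_59,isolate_17))).
From isolate_88 up to that node: 5 branches. From isolate_87 up to the same node: 2 branches. Total: 5 + 2 = 7.

7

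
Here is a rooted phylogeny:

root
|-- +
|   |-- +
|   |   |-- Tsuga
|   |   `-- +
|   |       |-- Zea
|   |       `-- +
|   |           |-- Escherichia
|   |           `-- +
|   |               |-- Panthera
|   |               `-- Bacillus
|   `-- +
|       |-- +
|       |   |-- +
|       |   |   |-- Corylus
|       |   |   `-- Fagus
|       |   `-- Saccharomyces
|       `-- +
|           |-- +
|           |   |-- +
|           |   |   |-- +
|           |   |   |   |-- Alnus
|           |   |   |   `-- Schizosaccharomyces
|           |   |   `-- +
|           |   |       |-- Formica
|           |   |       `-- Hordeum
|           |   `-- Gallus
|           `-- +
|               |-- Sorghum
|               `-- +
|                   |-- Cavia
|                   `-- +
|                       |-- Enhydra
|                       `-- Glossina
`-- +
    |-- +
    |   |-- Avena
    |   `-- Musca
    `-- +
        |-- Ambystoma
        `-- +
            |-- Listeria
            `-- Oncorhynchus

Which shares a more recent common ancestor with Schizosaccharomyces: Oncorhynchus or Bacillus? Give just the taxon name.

The MRCA of Schizosaccharomyces and Bacillus subtends ((Tsuga,(Zea,(Escherichia,(Panthera,Bacillus)))),(((Corylus,Fagus),Saccharomyces),((((Alnus,Schizosaccharomyces),(Formica,Hordeum)),Gallus),(Sorghum,(Cavia,(Enhydra,Glossina)))))) (17 taxa).
The MRCA of Schizosaccharomyces and Oncorhynchus is the root, subtending the entire tree (22 taxa).
The first is nested inside the second, so Schizosaccharomyces shares a more recent common ancestor with Bacillus.

Bacillus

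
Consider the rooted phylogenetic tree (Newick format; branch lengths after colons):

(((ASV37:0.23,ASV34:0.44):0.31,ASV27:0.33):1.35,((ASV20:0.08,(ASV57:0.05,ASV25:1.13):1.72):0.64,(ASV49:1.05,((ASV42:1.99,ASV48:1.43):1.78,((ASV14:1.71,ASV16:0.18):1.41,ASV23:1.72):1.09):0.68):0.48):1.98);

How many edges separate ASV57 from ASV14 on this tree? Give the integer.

The MRCA of ASV57 and ASV14 is the node subtending ((ASV20,(ASV57,ASV25)),(ASV49,((ASV42,ASV48),((ASV14,ASV16),ASV23)))).
From ASV57 up to that node: 3 branches. From ASV14 up to the same node: 5 branches. Total: 3 + 5 = 8.

8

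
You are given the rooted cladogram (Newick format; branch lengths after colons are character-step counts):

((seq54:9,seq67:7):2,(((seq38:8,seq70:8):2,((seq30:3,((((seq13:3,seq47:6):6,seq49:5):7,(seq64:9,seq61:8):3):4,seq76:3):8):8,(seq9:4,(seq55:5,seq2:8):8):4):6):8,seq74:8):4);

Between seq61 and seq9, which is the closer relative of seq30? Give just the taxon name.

seq61

The MRCA of seq30 and seq61 subtends (seq30,((((seq13,seq47),seq49),(seq64,seq61)),seq76)) (7 taxa).
The MRCA of seq30 and seq9 subtends ((seq30,((((seq13,seq47),seq49),(seq64,seq61)),seq76)),(seq9,(seq55,seq2))) (10 taxa).
The first is nested inside the second, so seq30 shares a more recent common ancestor with seq61.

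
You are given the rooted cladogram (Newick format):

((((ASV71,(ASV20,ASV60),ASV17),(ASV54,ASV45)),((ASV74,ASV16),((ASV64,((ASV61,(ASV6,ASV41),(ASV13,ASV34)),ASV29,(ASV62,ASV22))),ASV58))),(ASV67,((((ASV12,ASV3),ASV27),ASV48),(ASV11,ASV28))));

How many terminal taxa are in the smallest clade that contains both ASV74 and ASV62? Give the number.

12

The MRCA of ASV74 and ASV62 is the node subtending ((ASV74,ASV16),((ASV64,((ASV61,(ASV6,ASV41),(ASV13,ASV34)),ASV29,(ASV62,ASV22))),ASV58)).
That clade contains 12 terminal taxa: ASV13, ASV16, ASV22, ASV29, ASV34, ASV41, ASV58, ASV6, ASV61, ASV62, ASV64, ASV74.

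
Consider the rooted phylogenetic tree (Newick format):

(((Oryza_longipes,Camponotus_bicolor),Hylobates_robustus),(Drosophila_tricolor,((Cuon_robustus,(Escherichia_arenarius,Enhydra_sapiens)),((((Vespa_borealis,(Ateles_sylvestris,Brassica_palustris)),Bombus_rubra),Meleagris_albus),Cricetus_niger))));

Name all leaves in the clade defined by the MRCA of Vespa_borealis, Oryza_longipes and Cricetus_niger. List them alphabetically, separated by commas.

Ateles_sylvestris, Bombus_rubra, Brassica_palustris, Camponotus_bicolor, Cricetus_niger, Cuon_robustus, Drosophila_tricolor, Enhydra_sapiens, Escherichia_arenarius, Hylobates_robustus, Meleagris_albus, Oryza_longipes, Vespa_borealis

Tracing Vespa_borealis: it sits inside (Vespa_borealis,(Ateles_sylvestris,Brassica_palustris)).
Tracing Oryza_longipes: it sits inside (Oryza_longipes,Camponotus_bicolor).
Tracing Cricetus_niger: it sits inside ((((Vespa_borealis,(Ateles_sylvestris,Brassica_palustris)),Bombus_rubra),Meleagris_albus),Cricetus_niger).
The smallest clade enclosing all 3 is the whole tree (their MRCA is the root), so the answer is all 13 tips in alphabetical order.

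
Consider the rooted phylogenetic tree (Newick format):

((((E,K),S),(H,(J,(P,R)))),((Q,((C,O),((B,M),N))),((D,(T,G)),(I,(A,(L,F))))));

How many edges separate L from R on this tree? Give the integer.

11

The MRCA of L and R is the root of the tree.
From L up to that node: 6 branches. From R up to the same node: 5 branches. Total: 6 + 5 = 11.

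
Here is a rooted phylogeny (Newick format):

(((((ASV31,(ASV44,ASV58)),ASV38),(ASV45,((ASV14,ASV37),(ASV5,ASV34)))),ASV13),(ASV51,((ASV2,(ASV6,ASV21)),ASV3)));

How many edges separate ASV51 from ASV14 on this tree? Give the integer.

The MRCA of ASV51 and ASV14 is the root of the tree.
From ASV51 up to that node: 2 branches. From ASV14 up to the same node: 6 branches. Total: 2 + 6 = 8.

8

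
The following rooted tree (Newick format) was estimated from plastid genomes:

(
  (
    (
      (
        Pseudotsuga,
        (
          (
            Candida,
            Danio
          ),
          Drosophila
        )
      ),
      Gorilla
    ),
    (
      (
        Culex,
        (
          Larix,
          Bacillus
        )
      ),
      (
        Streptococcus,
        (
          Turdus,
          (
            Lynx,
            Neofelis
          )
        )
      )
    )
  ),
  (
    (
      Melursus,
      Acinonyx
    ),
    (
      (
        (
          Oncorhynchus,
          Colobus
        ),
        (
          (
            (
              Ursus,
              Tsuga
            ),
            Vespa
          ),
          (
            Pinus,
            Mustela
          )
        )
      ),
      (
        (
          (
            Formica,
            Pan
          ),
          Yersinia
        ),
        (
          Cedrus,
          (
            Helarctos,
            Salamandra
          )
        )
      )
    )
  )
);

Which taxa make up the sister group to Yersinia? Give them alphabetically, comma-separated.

Yersinia attaches to the tree at the node subtending ((Formica,Pan),Yersinia).
The other lineage descending from that same node — the sister group — is (Formica,Pan); its 2 tips in alphabetical order are the answer.

Formica, Pan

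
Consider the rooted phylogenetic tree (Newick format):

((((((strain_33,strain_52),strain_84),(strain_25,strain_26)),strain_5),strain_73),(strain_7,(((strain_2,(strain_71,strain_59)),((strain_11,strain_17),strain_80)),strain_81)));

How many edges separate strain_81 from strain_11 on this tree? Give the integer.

5

The MRCA of strain_81 and strain_11 is the node subtending (((strain_2,(strain_71,strain_59)),((strain_11,strain_17),strain_80)),strain_81).
From strain_81 up to that node: 1 branch. From strain_11 up to the same node: 4 branches. Total: 1 + 4 = 5.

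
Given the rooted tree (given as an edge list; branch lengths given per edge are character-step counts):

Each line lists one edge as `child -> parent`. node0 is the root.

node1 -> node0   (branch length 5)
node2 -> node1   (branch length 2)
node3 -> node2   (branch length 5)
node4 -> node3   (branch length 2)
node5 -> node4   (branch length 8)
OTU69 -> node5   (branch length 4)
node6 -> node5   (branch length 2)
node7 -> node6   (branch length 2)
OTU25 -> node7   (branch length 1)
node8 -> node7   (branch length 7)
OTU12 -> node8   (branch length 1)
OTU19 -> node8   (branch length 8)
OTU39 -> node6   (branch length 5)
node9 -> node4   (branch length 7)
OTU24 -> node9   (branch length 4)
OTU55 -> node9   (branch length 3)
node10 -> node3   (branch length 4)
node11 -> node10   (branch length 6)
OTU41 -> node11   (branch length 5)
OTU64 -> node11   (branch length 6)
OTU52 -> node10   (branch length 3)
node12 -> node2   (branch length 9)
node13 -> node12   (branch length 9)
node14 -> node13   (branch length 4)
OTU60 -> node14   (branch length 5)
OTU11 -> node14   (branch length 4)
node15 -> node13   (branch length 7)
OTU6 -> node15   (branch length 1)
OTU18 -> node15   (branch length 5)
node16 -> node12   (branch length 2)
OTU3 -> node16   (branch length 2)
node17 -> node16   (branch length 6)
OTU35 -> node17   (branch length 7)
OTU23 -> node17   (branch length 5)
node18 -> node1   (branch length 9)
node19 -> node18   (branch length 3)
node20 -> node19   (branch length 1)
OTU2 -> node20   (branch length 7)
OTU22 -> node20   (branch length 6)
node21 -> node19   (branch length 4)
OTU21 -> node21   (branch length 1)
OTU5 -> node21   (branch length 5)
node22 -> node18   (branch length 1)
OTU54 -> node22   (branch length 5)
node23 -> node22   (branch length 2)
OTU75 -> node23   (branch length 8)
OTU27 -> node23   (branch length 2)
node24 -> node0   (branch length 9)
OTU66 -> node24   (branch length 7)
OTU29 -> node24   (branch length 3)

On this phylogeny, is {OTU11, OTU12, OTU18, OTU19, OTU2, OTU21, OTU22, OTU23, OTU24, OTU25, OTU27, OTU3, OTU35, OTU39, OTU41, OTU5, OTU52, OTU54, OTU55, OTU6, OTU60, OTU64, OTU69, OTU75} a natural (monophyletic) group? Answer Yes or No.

Yes

The most recent common ancestor of these taxa subtends (((((OTU69,((OTU25,(OTU12,OTU19)),OTU39)),(OTU24,OTU55)),((OTU41,OTU64),OTU52)),(((OTU60,OTU11),(OTU6,OTU18)),(OTU3,(OTU35,OTU23)))),(((OTU2,OTU22),(OTU21,OTU5)),(OTU54,(OTU75,OTU27)))).
That clade has exactly 24 tips — every listed taxon and nothing else — so the group is monophyletic.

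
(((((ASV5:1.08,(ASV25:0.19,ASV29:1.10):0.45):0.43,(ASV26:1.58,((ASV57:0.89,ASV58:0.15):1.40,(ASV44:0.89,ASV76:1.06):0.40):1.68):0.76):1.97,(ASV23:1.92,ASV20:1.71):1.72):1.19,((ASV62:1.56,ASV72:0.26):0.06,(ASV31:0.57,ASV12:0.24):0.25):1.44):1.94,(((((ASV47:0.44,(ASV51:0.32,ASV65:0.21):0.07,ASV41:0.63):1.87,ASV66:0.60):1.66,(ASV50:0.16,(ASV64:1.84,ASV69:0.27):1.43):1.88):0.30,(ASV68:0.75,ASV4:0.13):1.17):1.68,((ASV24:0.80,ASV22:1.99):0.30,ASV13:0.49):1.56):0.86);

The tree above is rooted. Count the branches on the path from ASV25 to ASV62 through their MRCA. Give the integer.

8

The MRCA of ASV25 and ASV62 is the node subtending ((((ASV5,(ASV25,ASV29)),(ASV26,((ASV57,ASV58),(ASV44,ASV76)))),(ASV23,ASV20)),((ASV62,ASV72),(ASV31,ASV12))).
From ASV25 up to that node: 5 branches. From ASV62 up to the same node: 3 branches. Total: 5 + 3 = 8.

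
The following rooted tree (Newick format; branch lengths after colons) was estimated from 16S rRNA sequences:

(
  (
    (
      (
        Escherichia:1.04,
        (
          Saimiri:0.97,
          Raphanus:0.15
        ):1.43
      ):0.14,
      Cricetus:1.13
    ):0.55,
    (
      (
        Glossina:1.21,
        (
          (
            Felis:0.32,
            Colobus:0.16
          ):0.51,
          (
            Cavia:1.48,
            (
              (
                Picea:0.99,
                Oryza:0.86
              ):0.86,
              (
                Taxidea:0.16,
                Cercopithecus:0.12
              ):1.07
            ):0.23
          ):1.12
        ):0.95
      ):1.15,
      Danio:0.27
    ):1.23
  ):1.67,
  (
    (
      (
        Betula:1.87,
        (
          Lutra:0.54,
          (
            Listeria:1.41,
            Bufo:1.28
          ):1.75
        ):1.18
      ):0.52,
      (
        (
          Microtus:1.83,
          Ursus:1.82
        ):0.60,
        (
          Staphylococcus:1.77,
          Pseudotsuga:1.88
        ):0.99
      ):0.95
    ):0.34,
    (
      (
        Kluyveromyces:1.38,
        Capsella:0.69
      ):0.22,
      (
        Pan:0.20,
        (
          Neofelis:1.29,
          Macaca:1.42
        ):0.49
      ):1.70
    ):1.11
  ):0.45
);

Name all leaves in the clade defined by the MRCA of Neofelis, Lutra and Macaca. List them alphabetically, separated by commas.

Tracing Neofelis: it sits inside (Neofelis,Macaca).
Tracing Lutra: it sits inside (Lutra,(Listeria,Bufo)).
Tracing Macaca: it sits inside (Neofelis,Macaca).
The smallest clade enclosing all 3 is (((Betula,(Lutra,(Listeria,Bufo))),((Microtus,Ursus),(Staphylococcus,Pseudotsuga))),((Kluyveromyces,Capsella),(Pan,(Neofelis,Macaca)))); the answer is its 13 terminal taxa in alphabetical order.

Betula, Bufo, Capsella, Kluyveromyces, Listeria, Lutra, Macaca, Microtus, Neofelis, Pan, Pseudotsuga, Staphylococcus, Ursus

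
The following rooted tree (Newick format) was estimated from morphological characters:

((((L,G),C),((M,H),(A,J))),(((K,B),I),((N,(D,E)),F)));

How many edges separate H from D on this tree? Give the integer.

The MRCA of H and D is the root of the tree.
From H up to that node: 4 branches. From D up to the same node: 5 branches. Total: 4 + 5 = 9.

9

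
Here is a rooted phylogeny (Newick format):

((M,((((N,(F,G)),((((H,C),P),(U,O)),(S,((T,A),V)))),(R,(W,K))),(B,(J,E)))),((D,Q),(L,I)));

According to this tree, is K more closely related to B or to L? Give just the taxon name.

B

The MRCA of K and B subtends ((((N,(F,G)),((((H,C),P),(U,O)),(S,((T,A),V)))),(R,(W,K))),(B,(J,E))) (18 taxa).
The MRCA of K and L is the root, subtending the entire tree (23 taxa).
The first is nested inside the second, so K shares a more recent common ancestor with B.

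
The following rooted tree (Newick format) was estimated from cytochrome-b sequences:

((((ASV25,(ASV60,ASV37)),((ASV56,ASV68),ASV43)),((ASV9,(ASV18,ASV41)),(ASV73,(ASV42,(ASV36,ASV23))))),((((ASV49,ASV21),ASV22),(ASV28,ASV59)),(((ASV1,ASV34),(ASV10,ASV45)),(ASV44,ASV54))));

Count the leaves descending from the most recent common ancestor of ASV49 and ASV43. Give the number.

24

The MRCA of ASV49 and ASV43 is the root, so the clade is the entire tree.
That clade contains 24 terminal taxa: ASV1, ASV10, ASV18, ASV21, ASV22, ASV23, ASV25, ASV28, ASV34, ASV36, ASV37, ASV41, ASV42, ASV43, ASV44, ASV45, ASV49, ASV54, ASV56, ASV59, ASV60, ASV68, ASV73, ASV9.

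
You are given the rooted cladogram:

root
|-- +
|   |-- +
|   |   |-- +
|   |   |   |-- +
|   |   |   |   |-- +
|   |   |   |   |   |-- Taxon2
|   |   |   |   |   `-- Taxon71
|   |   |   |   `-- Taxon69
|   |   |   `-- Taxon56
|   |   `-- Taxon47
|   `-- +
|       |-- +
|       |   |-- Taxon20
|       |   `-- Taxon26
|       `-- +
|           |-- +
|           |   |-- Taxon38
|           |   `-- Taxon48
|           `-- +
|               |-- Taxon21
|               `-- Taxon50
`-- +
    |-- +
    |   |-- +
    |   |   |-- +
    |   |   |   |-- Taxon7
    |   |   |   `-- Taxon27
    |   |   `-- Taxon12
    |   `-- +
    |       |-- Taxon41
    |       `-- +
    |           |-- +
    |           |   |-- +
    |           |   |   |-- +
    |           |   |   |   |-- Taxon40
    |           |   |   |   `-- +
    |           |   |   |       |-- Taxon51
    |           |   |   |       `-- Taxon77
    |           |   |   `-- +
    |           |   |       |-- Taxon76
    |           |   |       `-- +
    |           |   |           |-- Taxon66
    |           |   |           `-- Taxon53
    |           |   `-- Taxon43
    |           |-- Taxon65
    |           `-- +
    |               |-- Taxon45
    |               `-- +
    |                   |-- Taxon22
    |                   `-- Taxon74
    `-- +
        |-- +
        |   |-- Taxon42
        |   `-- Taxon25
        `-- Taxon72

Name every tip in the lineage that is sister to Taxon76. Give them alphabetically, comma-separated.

Taxon53, Taxon66

Taxon76 attaches to the tree at the node subtending (Taxon76,(Taxon66,Taxon53)).
The other lineage descending from that same node — the sister group — is (Taxon66,Taxon53); its 2 tips in alphabetical order are the answer.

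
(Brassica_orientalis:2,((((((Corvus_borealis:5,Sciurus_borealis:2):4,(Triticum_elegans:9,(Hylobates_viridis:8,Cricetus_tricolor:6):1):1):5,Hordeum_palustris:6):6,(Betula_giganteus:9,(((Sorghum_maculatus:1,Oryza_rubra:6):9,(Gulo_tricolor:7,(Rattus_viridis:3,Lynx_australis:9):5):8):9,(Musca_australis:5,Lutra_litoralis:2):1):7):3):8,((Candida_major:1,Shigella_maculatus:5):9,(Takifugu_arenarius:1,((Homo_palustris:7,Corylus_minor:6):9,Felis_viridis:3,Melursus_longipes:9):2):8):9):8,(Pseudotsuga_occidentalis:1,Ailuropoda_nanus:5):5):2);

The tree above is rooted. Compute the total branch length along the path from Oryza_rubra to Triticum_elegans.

The path runs Oryza_rubra → … → MRCA → … → Triticum_elegans; the MRCA is the node subtending ((((Corvus_borealis,Sciurus_borealis),(Triticum_elegans,(Hylobates_viridis,Cricetus_tricolor))),Hordeum_palustris),(Betula_giganteus,(((Sorghum_maculatus,Oryza_rubra),(Gulo_tricolor,(Rattus_viridis,Lynx_australis))),(Musca_australis,Lutra_litoralis)))).
Branch lengths along that path: 6 + 9 + 9 + 7 + 3 + 6 + 5 + 1 + 9 = 55.

55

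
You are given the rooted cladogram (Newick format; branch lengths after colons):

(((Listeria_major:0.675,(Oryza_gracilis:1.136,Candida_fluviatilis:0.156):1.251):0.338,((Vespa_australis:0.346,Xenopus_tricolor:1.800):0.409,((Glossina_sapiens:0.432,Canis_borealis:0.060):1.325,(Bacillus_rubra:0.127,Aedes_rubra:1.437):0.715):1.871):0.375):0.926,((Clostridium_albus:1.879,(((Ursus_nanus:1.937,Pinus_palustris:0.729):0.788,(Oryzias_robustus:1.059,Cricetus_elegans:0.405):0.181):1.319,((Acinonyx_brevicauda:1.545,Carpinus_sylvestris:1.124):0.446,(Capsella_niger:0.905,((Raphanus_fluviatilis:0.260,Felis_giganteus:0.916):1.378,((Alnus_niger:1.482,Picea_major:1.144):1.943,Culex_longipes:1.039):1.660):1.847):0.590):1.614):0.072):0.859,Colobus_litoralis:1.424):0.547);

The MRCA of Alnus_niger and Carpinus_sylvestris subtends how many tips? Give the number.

8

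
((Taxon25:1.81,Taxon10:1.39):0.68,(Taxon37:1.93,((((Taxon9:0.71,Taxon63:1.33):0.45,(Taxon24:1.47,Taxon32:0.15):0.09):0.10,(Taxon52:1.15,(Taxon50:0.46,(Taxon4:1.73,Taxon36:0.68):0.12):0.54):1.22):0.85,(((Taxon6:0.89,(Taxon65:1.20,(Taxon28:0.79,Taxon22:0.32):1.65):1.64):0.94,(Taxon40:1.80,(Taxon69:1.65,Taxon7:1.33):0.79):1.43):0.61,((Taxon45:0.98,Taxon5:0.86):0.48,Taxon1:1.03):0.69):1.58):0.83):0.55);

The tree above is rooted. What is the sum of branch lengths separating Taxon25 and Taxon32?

The path runs Taxon25 → … → MRCA → … → Taxon32; the MRCA is the root of the tree.
Branch lengths along that path: 1.81 + 0.68 + 0.55 + 0.83 + 0.85 + 0.10 + 0.09 + 0.15 = 5.06.

5.06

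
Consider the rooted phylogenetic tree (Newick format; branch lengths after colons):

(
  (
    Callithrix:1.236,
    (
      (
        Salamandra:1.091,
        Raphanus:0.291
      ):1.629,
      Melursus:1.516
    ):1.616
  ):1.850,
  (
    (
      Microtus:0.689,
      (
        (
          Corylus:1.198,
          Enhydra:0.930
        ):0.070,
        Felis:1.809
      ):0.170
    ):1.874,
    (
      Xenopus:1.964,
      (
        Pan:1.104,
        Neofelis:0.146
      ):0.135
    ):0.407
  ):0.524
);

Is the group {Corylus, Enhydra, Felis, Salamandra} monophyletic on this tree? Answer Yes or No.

The MRCA of the listed taxa is the root, so the smallest clade containing them is the whole tree.
That clade also contains Callithrix, Melursus, Microtus, Neofelis, Pan, Raphanus, Xenopus, which are not in the proposed group, so the group is not monophyletic.

No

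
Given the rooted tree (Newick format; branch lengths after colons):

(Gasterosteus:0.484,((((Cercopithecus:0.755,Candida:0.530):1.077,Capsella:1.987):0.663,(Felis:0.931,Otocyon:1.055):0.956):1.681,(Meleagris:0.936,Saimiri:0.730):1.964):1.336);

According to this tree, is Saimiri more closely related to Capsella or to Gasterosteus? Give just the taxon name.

Capsella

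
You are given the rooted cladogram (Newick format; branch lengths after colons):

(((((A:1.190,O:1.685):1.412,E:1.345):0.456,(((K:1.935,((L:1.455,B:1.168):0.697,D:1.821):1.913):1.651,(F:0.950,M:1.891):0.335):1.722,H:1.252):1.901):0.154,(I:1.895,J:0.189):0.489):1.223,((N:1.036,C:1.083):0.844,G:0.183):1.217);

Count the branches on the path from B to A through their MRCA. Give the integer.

The MRCA of B and A is the node subtending (((A,O),E),(((K,((L,B),D)),(F,M)),H)).
From B up to that node: 6 branches. From A up to the same node: 3 branches. Total: 6 + 3 = 9.

9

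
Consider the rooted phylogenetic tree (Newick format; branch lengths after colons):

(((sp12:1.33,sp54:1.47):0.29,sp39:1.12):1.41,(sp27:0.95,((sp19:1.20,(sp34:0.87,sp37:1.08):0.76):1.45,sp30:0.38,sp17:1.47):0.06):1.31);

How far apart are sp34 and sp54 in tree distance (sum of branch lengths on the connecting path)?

The path runs sp34 → … → MRCA → … → sp54; the MRCA is the root of the tree.
Branch lengths along that path: 0.87 + 0.76 + 1.45 + 0.06 + 1.31 + 1.41 + 0.29 + 1.47 = 7.62.

7.62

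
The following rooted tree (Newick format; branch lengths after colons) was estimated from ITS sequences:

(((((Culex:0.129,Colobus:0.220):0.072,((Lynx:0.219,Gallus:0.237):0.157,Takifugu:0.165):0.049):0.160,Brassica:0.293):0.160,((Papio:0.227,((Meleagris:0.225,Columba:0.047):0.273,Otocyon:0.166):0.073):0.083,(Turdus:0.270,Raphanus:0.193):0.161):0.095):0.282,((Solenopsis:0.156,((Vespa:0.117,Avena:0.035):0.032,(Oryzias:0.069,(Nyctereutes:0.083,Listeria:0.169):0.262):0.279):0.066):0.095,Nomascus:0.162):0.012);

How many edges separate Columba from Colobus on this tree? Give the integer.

The MRCA of Columba and Colobus is the node subtending ((((Culex,Colobus),((Lynx,Gallus),Takifugu)),Brassica),((Papio,((Meleagris,Columba),Otocyon)),(Turdus,Raphanus))).
From Columba up to that node: 5 branches. From Colobus up to the same node: 4 branches. Total: 5 + 4 = 9.

9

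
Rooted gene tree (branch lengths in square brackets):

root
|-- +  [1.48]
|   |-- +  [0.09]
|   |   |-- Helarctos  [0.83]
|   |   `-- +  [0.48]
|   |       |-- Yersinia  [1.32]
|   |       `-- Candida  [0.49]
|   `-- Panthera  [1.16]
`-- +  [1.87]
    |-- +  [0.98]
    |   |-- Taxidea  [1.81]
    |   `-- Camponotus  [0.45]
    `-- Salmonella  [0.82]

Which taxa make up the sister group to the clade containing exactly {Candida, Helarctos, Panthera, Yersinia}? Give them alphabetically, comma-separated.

The clade containing exactly {Candida, Helarctos, Panthera, Yersinia} attaches directly to the root of the tree.
The other lineage descending from that same node — the sister group — is ((Taxidea,Camponotus),Salmonella); its 3 tips in alphabetical order are the answer.

Camponotus, Salmonella, Taxidea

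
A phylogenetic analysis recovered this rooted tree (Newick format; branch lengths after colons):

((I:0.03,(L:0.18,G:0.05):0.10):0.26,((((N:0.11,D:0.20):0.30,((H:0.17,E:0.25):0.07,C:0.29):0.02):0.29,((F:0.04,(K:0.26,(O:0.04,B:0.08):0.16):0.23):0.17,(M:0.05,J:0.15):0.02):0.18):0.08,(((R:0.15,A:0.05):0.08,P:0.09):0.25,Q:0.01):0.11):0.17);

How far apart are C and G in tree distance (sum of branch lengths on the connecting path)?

1.26

The path runs C → … → MRCA → … → G; the MRCA is the root of the tree.
Branch lengths along that path: 0.29 + 0.02 + 0.29 + 0.08 + 0.17 + 0.26 + 0.10 + 0.05 = 1.26.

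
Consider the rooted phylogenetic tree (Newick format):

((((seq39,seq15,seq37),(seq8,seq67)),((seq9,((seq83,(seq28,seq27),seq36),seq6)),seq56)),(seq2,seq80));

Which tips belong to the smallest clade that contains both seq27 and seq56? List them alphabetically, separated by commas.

seq27, seq28, seq36, seq56, seq6, seq83, seq9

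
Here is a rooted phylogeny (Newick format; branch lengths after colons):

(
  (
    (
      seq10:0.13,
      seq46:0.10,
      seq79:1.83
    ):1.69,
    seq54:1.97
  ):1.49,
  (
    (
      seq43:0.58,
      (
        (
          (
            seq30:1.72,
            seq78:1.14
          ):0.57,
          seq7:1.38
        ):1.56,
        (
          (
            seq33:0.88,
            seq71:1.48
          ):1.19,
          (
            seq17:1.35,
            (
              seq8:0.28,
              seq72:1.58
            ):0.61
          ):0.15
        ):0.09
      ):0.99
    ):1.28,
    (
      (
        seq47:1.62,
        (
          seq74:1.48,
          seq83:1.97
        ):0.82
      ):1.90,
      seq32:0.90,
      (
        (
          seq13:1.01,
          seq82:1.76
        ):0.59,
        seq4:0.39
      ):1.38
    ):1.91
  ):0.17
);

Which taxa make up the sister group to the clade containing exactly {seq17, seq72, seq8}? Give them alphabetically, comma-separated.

seq33, seq71

The clade containing exactly {seq17, seq72, seq8} attaches to the tree at the node subtending ((seq33,seq71),(seq17,(seq8,seq72))).
The other lineage descending from that same node — the sister group — is (seq33,seq71); its 2 tips in alphabetical order are the answer.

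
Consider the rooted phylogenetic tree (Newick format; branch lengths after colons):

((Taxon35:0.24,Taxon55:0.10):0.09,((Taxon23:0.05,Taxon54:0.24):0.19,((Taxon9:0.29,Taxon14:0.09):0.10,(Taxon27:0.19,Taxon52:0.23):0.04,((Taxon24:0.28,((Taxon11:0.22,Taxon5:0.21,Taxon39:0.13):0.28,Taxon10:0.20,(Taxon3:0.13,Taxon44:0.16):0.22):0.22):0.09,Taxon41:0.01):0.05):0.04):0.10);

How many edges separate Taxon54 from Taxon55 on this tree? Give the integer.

5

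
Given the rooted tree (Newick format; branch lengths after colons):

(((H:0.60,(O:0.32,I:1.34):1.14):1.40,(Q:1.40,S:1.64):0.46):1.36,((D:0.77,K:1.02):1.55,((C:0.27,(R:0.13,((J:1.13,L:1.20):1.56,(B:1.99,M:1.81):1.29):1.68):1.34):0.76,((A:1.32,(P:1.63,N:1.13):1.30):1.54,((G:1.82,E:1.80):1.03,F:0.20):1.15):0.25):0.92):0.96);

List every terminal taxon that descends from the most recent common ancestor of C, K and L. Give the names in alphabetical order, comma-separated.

Tracing C: it sits inside (C,(R,((J,L),(B,M)))).
Tracing K: it sits inside (D,K).
Tracing L: it sits inside (J,L).
The smallest clade enclosing all 3 is ((D,K),((C,(R,((J,L),(B,M)))),((A,(P,N)),((G,E),F)))); the answer is its 14 terminal taxa in alphabetical order.

A, B, C, D, E, F, G, J, K, L, M, N, P, R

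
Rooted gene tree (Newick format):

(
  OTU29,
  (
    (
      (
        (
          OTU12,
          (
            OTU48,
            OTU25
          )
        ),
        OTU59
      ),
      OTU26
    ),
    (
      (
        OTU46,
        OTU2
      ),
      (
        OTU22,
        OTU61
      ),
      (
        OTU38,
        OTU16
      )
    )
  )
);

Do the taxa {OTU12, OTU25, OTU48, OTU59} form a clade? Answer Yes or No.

Yes

The most recent common ancestor of these taxa subtends ((OTU12,(OTU48,OTU25)),OTU59).
That clade has exactly 4 tips — every listed taxon and nothing else — so the group is monophyletic.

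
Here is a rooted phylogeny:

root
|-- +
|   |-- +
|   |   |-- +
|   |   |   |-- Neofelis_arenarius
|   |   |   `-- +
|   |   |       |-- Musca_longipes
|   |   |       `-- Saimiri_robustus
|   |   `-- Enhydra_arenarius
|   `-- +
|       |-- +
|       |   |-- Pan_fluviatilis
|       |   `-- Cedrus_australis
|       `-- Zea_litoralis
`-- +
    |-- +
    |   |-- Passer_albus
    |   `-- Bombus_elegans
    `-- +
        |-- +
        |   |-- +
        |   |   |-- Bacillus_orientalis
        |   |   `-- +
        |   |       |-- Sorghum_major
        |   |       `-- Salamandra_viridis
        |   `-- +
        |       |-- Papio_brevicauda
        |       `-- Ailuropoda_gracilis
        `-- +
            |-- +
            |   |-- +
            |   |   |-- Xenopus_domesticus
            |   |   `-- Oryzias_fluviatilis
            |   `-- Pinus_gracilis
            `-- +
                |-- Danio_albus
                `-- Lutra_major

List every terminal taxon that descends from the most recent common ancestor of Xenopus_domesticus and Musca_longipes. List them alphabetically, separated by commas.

Tracing Xenopus_domesticus: it sits inside (Xenopus_domesticus,Oryzias_fluviatilis).
Tracing Musca_longipes: it sits inside (Musca_longipes,Saimiri_robustus).
The smallest clade enclosing both is the whole tree (their MRCA is the root), so the answer is all 19 tips in alphabetical order.

Ailuropoda_gracilis, Bacillus_orientalis, Bombus_elegans, Cedrus_australis, Danio_albus, Enhydra_arenarius, Lutra_major, Musca_longipes, Neofelis_arenarius, Oryzias_fluviatilis, Pan_fluviatilis, Papio_brevicauda, Passer_albus, Pinus_gracilis, Saimiri_robustus, Salamandra_viridis, Sorghum_major, Xenopus_domesticus, Zea_litoralis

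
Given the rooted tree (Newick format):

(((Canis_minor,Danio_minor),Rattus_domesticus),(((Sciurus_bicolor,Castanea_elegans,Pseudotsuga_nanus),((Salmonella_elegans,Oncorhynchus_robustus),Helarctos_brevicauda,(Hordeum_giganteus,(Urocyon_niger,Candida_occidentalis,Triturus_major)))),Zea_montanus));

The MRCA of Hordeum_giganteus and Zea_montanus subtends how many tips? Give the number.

11

The MRCA of Hordeum_giganteus and Zea_montanus is the node subtending (((Sciurus_bicolor,Castanea_elegans,Pseudotsuga_nanus),((Salmonella_elegans,Oncorhynchus_robustus),Helarctos_brevicauda,(Hordeum_giganteus,(Urocyon_niger,Candida_occidentalis,Triturus_major)))),Zea_montanus).
That clade contains 11 terminal taxa: Candida_occidentalis, Castanea_elegans, Helarctos_brevicauda, Hordeum_giganteus, Oncorhynchus_robustus, Pseudotsuga_nanus, Salmonella_elegans, Sciurus_bicolor, Triturus_major, Urocyon_niger, Zea_montanus.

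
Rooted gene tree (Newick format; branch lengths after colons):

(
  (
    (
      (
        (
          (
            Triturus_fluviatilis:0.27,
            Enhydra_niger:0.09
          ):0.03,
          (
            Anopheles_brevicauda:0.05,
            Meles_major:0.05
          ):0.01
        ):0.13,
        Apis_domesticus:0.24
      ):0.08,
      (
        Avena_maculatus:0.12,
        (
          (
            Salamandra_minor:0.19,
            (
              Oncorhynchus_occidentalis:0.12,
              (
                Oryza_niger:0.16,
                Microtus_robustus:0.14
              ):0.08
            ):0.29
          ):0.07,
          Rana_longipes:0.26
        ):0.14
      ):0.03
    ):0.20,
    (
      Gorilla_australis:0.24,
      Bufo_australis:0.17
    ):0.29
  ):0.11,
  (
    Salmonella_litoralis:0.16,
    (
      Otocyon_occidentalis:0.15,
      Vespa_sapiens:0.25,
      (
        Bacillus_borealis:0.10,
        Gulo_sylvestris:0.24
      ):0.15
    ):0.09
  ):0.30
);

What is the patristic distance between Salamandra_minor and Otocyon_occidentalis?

1.28

The path runs Salamandra_minor → … → MRCA → … → Otocyon_occidentalis; the MRCA is the root of the tree.
Branch lengths along that path: 0.19 + 0.07 + 0.14 + 0.03 + 0.20 + 0.11 + 0.30 + 0.09 + 0.15 = 1.28.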